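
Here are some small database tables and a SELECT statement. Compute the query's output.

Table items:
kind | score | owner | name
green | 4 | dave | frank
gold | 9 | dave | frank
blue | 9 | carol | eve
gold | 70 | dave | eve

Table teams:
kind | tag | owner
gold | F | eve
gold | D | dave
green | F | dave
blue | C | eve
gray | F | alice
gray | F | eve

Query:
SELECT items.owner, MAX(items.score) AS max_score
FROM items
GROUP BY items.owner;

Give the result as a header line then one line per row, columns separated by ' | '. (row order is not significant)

== RESULT ==
items.owner | max_score
dave | 70
carol | 9

Derivation:
After GROUP BY (2 rows):
items.owner | max_score
dave | 70
carol | 9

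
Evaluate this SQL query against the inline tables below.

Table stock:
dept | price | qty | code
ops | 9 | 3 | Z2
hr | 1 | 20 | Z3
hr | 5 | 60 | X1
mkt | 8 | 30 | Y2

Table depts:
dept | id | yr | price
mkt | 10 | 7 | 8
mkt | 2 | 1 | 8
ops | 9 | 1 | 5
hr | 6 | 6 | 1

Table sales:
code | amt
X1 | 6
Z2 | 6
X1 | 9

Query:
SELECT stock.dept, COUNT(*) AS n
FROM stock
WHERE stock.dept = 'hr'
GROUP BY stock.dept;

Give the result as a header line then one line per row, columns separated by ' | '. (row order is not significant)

== RESULT ==
stock.dept | n
hr | 2

Derivation:
After WHERE (2 rows):
stock.dept | stock.price | stock.qty | stock.code
hr | 1 | 20 | Z3
hr | 5 | 60 | X1
After GROUP BY (1 rows):
stock.dept | n
hr | 2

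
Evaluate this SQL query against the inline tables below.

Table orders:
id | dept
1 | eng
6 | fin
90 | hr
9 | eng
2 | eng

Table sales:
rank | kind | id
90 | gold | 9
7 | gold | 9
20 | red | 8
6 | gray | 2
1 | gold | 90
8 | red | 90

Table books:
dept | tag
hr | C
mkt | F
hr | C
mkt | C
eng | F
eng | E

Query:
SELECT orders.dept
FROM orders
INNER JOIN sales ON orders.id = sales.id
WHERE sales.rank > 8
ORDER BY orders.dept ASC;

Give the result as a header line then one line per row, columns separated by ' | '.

After JOIN sales (5 rows):
orders.id | orders.dept | sales.rank | sales.kind | sales.id
90 | hr | 1 | gold | 90
90 | hr | 8 | red | 90
9 | eng | 90 | gold | 9
9 | eng | 7 | gold | 9
2 | eng | 6 | gray | 2
After WHERE (1 rows):
orders.id | orders.dept | sales.rank | sales.kind | sales.id
9 | eng | 90 | gold | 9
After SELECT (1 rows):
orders.dept
eng
After ORDER BY (1 rows):
orders.dept
eng

== RESULT ==
orders.dept
eng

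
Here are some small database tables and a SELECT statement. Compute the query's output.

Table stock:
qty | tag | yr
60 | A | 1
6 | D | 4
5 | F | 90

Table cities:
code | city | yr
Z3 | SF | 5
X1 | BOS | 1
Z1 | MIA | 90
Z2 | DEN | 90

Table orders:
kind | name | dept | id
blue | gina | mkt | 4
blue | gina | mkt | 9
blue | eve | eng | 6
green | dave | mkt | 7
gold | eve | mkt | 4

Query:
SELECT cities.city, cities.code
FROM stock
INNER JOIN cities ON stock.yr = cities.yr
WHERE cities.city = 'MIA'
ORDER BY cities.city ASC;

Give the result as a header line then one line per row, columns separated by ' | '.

After JOIN cities (3 rows):
stock.qty | stock.tag | stock.yr | cities.code | cities.city | cities.yr
60 | A | 1 | X1 | BOS | 1
5 | F | 90 | Z1 | MIA | 90
5 | F | 90 | Z2 | DEN | 90
After WHERE (1 rows):
stock.qty | stock.tag | stock.yr | cities.code | cities.city | cities.yr
5 | F | 90 | Z1 | MIA | 90
After SELECT (1 rows):
cities.city | cities.code
MIA | Z1
After ORDER BY (1 rows):
cities.city | cities.code
MIA | Z1

== RESULT ==
cities.city | cities.code
MIA | Z1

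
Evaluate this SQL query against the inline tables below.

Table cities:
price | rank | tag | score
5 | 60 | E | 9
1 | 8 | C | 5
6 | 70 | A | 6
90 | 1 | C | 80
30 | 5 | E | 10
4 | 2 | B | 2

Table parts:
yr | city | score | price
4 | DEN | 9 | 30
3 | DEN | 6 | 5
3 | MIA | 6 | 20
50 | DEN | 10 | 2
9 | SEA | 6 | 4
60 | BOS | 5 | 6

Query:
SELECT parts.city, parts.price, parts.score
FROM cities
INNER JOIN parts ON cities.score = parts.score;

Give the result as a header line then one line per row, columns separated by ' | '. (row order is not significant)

After JOIN parts (6 rows):
cities.price | cities.rank | cities.tag | cities.score | parts.yr | parts.city | parts.score | parts.price
5 | 60 | E | 9 | 4 | DEN | 9 | 30
1 | 8 | C | 5 | 60 | BOS | 5 | 6
6 | 70 | A | 6 | 3 | DEN | 6 | 5
6 | 70 | A | 6 | 3 | MIA | 6 | 20
6 | 70 | A | 6 | 9 | SEA | 6 | 4
30 | 5 | E | 10 | 50 | DEN | 10 | 2
After SELECT (6 rows):
parts.city | parts.price | parts.score
DEN | 30 | 9
BOS | 6 | 5
DEN | 5 | 6
MIA | 20 | 6
SEA | 4 | 6
DEN | 2 | 10

== RESULT ==
parts.city | parts.price | parts.score
DEN | 30 | 9
BOS | 6 | 5
DEN | 5 | 6
MIA | 20 | 6
SEA | 4 | 6
DEN | 2 | 10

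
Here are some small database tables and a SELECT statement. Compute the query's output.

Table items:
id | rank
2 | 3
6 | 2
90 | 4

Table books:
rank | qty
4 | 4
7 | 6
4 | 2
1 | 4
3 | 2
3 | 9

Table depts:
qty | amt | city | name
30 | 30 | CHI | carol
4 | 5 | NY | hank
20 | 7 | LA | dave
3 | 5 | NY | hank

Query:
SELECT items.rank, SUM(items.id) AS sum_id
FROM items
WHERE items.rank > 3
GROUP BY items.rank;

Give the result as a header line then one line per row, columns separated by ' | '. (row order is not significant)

== RESULT ==
items.rank | sum_id
4 | 90

Derivation:
After WHERE (1 rows):
items.id | items.rank
90 | 4
After GROUP BY (1 rows):
items.rank | sum_id
4 | 90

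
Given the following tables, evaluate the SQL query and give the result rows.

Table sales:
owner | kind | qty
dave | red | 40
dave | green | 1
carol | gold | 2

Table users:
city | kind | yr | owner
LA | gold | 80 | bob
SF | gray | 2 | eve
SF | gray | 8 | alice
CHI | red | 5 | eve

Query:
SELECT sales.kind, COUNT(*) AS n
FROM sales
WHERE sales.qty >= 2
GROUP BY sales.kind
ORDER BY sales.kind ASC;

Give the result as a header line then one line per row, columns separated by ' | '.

== RESULT ==
sales.kind | n
gold | 1
red | 1

Derivation:
After WHERE (2 rows):
sales.owner | sales.kind | sales.qty
dave | red | 40
carol | gold | 2
After GROUP BY (2 rows):
sales.kind | n
red | 1
gold | 1
After ORDER BY (2 rows):
sales.kind | n
gold | 1
red | 1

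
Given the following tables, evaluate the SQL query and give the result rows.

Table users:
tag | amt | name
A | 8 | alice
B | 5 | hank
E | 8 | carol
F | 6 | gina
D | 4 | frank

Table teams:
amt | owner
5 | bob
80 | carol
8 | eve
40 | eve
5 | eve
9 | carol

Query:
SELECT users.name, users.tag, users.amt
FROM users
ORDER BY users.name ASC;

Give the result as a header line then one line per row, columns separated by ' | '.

== RESULT ==
users.name | users.tag | users.amt
alice | A | 8
carol | E | 8
frank | D | 4
gina | F | 6
hank | B | 5

Derivation:
After SELECT (5 rows):
users.name | users.tag | users.amt
alice | A | 8
hank | B | 5
carol | E | 8
gina | F | 6
frank | D | 4
After ORDER BY (5 rows):
users.name | users.tag | users.amt
alice | A | 8
carol | E | 8
frank | D | 4
gina | F | 6
hank | B | 5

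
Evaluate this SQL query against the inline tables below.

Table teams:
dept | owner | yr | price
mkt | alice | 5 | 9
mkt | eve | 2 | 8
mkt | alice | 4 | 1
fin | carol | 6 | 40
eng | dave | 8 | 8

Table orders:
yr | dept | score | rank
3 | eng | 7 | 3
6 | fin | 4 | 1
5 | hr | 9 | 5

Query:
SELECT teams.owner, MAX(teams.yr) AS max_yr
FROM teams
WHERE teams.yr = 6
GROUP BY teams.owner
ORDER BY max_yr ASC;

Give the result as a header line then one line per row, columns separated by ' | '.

After WHERE (1 rows):
teams.dept | teams.owner | teams.yr | teams.price
fin | carol | 6 | 40
After GROUP BY (1 rows):
teams.owner | max_yr
carol | 6
After ORDER BY (1 rows):
teams.owner | max_yr
carol | 6

== RESULT ==
teams.owner | max_yr
carol | 6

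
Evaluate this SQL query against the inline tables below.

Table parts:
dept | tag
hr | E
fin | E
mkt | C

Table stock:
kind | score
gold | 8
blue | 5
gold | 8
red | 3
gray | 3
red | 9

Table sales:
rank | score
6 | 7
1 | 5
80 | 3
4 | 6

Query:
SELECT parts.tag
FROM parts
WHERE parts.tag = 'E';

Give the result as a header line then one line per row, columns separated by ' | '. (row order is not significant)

After WHERE (2 rows):
parts.dept | parts.tag
hr | E
fin | E
After SELECT (2 rows):
parts.tag
E
E

== RESULT ==
parts.tag
E
E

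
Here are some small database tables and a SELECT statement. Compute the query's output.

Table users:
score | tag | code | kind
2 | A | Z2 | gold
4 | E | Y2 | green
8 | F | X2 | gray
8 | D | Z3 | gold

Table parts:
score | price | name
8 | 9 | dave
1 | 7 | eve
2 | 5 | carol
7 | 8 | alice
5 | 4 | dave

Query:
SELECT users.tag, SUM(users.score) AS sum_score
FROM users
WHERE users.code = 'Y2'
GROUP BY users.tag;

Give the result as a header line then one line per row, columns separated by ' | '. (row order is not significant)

After WHERE (1 rows):
users.score | users.tag | users.code | users.kind
4 | E | Y2 | green
After GROUP BY (1 rows):
users.tag | sum_score
E | 4

== RESULT ==
users.tag | sum_score
E | 4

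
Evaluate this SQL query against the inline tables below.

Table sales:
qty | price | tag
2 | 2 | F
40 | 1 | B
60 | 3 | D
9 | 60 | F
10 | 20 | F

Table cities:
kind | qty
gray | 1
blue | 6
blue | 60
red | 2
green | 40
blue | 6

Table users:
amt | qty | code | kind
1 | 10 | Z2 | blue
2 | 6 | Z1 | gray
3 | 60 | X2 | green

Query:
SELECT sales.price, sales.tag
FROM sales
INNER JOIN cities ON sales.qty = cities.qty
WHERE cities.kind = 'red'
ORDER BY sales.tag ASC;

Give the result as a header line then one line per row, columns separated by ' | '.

== RESULT ==
sales.price | sales.tag
2 | F

Derivation:
After JOIN cities (3 rows):
sales.qty | sales.price | sales.tag | cities.kind | cities.qty
2 | 2 | F | red | 2
40 | 1 | B | green | 40
60 | 3 | D | blue | 60
After WHERE (1 rows):
sales.qty | sales.price | sales.tag | cities.kind | cities.qty
2 | 2 | F | red | 2
After SELECT (1 rows):
sales.price | sales.tag
2 | F
After ORDER BY (1 rows):
sales.price | sales.tag
2 | F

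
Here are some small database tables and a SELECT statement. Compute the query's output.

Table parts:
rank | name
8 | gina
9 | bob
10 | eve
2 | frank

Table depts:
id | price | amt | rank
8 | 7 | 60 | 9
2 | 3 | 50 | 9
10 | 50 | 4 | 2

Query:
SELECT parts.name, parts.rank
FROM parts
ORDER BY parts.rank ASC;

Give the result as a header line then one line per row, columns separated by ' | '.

After SELECT (4 rows):
parts.name | parts.rank
gina | 8
bob | 9
eve | 10
frank | 2
After ORDER BY (4 rows):
parts.name | parts.rank
frank | 2
gina | 8
bob | 9
eve | 10

== RESULT ==
parts.name | parts.rank
frank | 2
gina | 8
bob | 9
eve | 10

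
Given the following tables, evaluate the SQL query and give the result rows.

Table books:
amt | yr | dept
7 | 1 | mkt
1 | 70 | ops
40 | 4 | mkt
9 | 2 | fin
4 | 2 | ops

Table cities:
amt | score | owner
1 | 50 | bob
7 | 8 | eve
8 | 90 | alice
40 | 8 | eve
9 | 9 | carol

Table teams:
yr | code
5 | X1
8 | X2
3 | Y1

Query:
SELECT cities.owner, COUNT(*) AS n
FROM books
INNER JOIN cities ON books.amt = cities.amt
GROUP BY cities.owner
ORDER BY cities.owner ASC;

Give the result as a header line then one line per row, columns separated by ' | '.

After JOIN cities (4 rows):
books.amt | books.yr | books.dept | cities.amt | cities.score | cities.owner
7 | 1 | mkt | 7 | 8 | eve
1 | 70 | ops | 1 | 50 | bob
40 | 4 | mkt | 40 | 8 | eve
9 | 2 | fin | 9 | 9 | carol
After GROUP BY (3 rows):
cities.owner | n
eve | 2
bob | 1
carol | 1
After ORDER BY (3 rows):
cities.owner | n
bob | 1
carol | 1
eve | 2

== RESULT ==
cities.owner | n
bob | 1
carol | 1
eve | 2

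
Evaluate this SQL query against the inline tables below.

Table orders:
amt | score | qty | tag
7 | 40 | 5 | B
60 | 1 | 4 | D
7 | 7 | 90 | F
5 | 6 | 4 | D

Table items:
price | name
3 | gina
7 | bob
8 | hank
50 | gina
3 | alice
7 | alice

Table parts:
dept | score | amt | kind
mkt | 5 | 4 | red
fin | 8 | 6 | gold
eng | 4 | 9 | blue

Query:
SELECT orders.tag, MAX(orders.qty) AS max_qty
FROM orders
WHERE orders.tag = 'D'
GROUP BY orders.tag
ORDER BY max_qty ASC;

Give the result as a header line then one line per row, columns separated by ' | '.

== RESULT ==
orders.tag | max_qty
D | 4

Derivation:
After WHERE (2 rows):
orders.amt | orders.score | orders.qty | orders.tag
60 | 1 | 4 | D
5 | 6 | 4 | D
After GROUP BY (1 rows):
orders.tag | max_qty
D | 4
After ORDER BY (1 rows):
orders.tag | max_qty
D | 4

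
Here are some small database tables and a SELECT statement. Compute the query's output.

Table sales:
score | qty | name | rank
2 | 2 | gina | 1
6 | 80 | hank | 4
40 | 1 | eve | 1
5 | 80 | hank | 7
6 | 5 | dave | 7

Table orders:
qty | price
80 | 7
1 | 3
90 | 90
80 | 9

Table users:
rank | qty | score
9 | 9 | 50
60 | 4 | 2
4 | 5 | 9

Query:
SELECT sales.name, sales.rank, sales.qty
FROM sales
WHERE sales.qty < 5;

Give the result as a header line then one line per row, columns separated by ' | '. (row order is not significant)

== RESULT ==
sales.name | sales.rank | sales.qty
gina | 1 | 2
eve | 1 | 1

Derivation:
After WHERE (2 rows):
sales.score | sales.qty | sales.name | sales.rank
2 | 2 | gina | 1
40 | 1 | eve | 1
After SELECT (2 rows):
sales.name | sales.rank | sales.qty
gina | 1 | 2
eve | 1 | 1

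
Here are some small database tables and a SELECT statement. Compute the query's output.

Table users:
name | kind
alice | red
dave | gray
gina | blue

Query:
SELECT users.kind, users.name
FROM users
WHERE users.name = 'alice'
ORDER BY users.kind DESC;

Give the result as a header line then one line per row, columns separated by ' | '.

After WHERE (1 rows):
users.name | users.kind
alice | red
After SELECT (1 rows):
users.kind | users.name
red | alice
After ORDER BY (1 rows):
users.kind | users.name
red | alice

== RESULT ==
users.kind | users.name
red | alice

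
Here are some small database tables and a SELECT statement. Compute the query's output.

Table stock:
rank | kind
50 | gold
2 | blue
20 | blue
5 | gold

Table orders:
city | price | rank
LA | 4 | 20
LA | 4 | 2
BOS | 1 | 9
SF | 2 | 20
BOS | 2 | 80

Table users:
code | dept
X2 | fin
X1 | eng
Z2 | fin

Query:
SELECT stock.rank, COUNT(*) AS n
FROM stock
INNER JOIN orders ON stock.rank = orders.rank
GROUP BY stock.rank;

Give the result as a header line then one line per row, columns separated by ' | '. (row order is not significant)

== RESULT ==
stock.rank | n
2 | 1
20 | 2

Derivation:
After JOIN orders (3 rows):
stock.rank | stock.kind | orders.city | orders.price | orders.rank
2 | blue | LA | 4 | 2
20 | blue | LA | 4 | 20
20 | blue | SF | 2 | 20
After GROUP BY (2 rows):
stock.rank | n
2 | 1
20 | 2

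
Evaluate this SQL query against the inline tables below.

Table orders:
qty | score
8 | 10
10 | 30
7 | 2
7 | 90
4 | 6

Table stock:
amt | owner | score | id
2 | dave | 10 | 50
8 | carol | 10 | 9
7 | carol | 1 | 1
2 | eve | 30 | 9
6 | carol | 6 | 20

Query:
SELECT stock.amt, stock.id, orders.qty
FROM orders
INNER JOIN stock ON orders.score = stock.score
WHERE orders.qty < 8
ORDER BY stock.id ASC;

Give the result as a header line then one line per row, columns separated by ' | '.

== RESULT ==
stock.amt | stock.id | orders.qty
6 | 20 | 4

Derivation:
After JOIN stock (4 rows):
orders.qty | orders.score | stock.amt | stock.owner | stock.score | stock.id
8 | 10 | 2 | dave | 10 | 50
8 | 10 | 8 | carol | 10 | 9
10 | 30 | 2 | eve | 30 | 9
4 | 6 | 6 | carol | 6 | 20
After WHERE (1 rows):
orders.qty | orders.score | stock.amt | stock.owner | stock.score | stock.id
4 | 6 | 6 | carol | 6 | 20
After SELECT (1 rows):
stock.amt | stock.id | orders.qty
6 | 20 | 4
After ORDER BY (1 rows):
stock.amt | stock.id | orders.qty
6 | 20 | 4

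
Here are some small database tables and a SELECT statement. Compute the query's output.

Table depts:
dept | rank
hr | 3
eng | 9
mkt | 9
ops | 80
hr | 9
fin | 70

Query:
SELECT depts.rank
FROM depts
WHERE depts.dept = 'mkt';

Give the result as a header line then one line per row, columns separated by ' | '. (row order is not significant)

== RESULT ==
depts.rank
9

Derivation:
After WHERE (1 rows):
depts.dept | depts.rank
mkt | 9
After SELECT (1 rows):
depts.rank
9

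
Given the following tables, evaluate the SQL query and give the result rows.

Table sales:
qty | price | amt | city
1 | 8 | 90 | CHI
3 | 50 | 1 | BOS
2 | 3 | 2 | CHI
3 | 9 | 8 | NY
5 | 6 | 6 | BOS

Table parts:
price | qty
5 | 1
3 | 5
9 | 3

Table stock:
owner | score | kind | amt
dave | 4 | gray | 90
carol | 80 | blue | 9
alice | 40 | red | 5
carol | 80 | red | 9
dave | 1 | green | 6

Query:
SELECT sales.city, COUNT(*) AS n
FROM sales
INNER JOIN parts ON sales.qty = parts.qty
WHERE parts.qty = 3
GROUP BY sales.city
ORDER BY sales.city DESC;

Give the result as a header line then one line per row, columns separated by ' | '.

After JOIN parts (4 rows):
sales.qty | sales.price | sales.amt | sales.city | parts.price | parts.qty
1 | 8 | 90 | CHI | 5 | 1
3 | 50 | 1 | BOS | 9 | 3
3 | 9 | 8 | NY | 9 | 3
5 | 6 | 6 | BOS | 3 | 5
After WHERE (2 rows):
sales.qty | sales.price | sales.amt | sales.city | parts.price | parts.qty
3 | 50 | 1 | BOS | 9 | 3
3 | 9 | 8 | NY | 9 | 3
After GROUP BY (2 rows):
sales.city | n
BOS | 1
NY | 1
After ORDER BY (2 rows):
sales.city | n
NY | 1
BOS | 1

== RESULT ==
sales.city | n
NY | 1
BOS | 1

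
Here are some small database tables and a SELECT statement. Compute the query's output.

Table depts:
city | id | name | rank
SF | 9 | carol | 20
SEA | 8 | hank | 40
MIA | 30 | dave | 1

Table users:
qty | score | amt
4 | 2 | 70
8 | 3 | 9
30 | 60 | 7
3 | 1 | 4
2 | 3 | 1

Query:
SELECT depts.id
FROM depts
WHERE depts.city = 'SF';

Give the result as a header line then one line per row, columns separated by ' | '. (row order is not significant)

After WHERE (1 rows):
depts.city | depts.id | depts.name | depts.rank
SF | 9 | carol | 20
After SELECT (1 rows):
depts.id
9

== RESULT ==
depts.id
9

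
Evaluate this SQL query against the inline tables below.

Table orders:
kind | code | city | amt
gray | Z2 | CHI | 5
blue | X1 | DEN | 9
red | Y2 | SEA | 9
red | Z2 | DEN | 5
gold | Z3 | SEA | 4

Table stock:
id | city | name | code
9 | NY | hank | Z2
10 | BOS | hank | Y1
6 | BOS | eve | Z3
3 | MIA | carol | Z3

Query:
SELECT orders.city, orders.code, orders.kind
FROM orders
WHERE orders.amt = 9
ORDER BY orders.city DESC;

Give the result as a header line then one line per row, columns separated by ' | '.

== RESULT ==
orders.city | orders.code | orders.kind
SEA | Y2 | red
DEN | X1 | blue

Derivation:
After WHERE (2 rows):
orders.kind | orders.code | orders.city | orders.amt
blue | X1 | DEN | 9
red | Y2 | SEA | 9
After SELECT (2 rows):
orders.city | orders.code | orders.kind
DEN | X1 | blue
SEA | Y2 | red
After ORDER BY (2 rows):
orders.city | orders.code | orders.kind
SEA | Y2 | red
DEN | X1 | blue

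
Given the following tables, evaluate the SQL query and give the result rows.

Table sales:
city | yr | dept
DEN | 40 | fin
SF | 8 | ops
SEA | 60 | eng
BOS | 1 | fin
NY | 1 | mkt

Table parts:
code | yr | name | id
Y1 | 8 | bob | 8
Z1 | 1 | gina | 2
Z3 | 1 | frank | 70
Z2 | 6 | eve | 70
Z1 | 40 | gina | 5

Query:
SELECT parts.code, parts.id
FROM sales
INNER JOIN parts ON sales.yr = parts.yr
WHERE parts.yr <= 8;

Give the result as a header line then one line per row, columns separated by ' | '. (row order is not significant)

== RESULT ==
parts.code | parts.id
Y1 | 8
Z1 | 2
Z3 | 70
Z1 | 2
Z3 | 70

Derivation:
After JOIN parts (6 rows):
sales.city | sales.yr | sales.dept | parts.code | parts.yr | parts.name | parts.id
DEN | 40 | fin | Z1 | 40 | gina | 5
SF | 8 | ops | Y1 | 8 | bob | 8
BOS | 1 | fin | Z1 | 1 | gina | 2
BOS | 1 | fin | Z3 | 1 | frank | 70
NY | 1 | mkt | Z1 | 1 | gina | 2
NY | 1 | mkt | Z3 | 1 | frank | 70
After WHERE (5 rows):
sales.city | sales.yr | sales.dept | parts.code | parts.yr | parts.name | parts.id
SF | 8 | ops | Y1 | 8 | bob | 8
BOS | 1 | fin | Z1 | 1 | gina | 2
BOS | 1 | fin | Z3 | 1 | frank | 70
NY | 1 | mkt | Z1 | 1 | gina | 2
NY | 1 | mkt | Z3 | 1 | frank | 70
After SELECT (5 rows):
parts.code | parts.id
Y1 | 8
Z1 | 2
Z3 | 70
Z1 | 2
Z3 | 70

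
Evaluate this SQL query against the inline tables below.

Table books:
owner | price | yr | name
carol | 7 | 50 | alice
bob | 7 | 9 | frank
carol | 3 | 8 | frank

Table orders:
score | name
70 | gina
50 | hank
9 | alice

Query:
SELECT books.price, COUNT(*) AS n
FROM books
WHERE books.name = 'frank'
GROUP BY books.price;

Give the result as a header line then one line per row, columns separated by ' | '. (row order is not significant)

== RESULT ==
books.price | n
7 | 1
3 | 1

Derivation:
After WHERE (2 rows):
books.owner | books.price | books.yr | books.name
bob | 7 | 9 | frank
carol | 3 | 8 | frank
After GROUP BY (2 rows):
books.price | n
7 | 1
3 | 1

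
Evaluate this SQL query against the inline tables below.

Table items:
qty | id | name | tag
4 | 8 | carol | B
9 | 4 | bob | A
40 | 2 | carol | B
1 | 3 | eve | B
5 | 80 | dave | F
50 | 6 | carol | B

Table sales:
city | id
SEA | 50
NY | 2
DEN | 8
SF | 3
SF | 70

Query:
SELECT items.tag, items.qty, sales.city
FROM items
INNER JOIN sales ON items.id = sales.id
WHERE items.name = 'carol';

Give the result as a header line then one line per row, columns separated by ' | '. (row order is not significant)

== RESULT ==
items.tag | items.qty | sales.city
B | 4 | DEN
B | 40 | NY

Derivation:
After JOIN sales (3 rows):
items.qty | items.id | items.name | items.tag | sales.city | sales.id
4 | 8 | carol | B | DEN | 8
40 | 2 | carol | B | NY | 2
1 | 3 | eve | B | SF | 3
After WHERE (2 rows):
items.qty | items.id | items.name | items.tag | sales.city | sales.id
4 | 8 | carol | B | DEN | 8
40 | 2 | carol | B | NY | 2
After SELECT (2 rows):
items.tag | items.qty | sales.city
B | 4 | DEN
B | 40 | NY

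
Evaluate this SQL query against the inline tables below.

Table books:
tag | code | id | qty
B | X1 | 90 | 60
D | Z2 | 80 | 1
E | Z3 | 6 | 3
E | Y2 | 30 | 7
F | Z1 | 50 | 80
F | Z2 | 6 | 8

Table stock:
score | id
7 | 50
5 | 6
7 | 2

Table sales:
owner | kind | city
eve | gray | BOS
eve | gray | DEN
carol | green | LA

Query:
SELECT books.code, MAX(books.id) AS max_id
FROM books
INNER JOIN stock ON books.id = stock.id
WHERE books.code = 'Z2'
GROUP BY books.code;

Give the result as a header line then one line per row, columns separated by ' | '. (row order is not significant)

After JOIN stock (3 rows):
books.tag | books.code | books.id | books.qty | stock.score | stock.id
E | Z3 | 6 | 3 | 5 | 6
F | Z1 | 50 | 80 | 7 | 50
F | Z2 | 6 | 8 | 5 | 6
After WHERE (1 rows):
books.tag | books.code | books.id | books.qty | stock.score | stock.id
F | Z2 | 6 | 8 | 5 | 6
After GROUP BY (1 rows):
books.code | max_id
Z2 | 6

== RESULT ==
books.code | max_id
Z2 | 6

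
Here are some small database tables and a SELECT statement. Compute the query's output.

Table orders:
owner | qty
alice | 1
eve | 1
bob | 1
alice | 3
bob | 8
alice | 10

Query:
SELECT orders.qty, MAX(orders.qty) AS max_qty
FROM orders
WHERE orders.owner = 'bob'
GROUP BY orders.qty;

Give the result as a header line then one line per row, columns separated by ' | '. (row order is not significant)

== RESULT ==
orders.qty | max_qty
1 | 1
8 | 8

Derivation:
After WHERE (2 rows):
orders.owner | orders.qty
bob | 1
bob | 8
After GROUP BY (2 rows):
orders.qty | max_qty
1 | 1
8 | 8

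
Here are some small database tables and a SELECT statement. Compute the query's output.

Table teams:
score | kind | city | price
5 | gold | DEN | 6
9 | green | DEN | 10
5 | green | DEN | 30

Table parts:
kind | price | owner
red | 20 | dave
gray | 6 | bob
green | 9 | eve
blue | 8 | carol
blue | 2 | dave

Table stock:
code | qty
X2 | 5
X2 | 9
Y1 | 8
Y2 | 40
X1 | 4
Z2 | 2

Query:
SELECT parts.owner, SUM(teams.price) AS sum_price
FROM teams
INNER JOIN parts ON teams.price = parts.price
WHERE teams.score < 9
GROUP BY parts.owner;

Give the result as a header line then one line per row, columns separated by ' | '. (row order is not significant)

== RESULT ==
parts.owner | sum_price
bob | 6

Derivation:
After JOIN parts (1 rows):
teams.score | teams.kind | teams.city | teams.price | parts.kind | parts.price | parts.owner
5 | gold | DEN | 6 | gray | 6 | bob
After WHERE (1 rows):
teams.score | teams.kind | teams.city | teams.price | parts.kind | parts.price | parts.owner
5 | gold | DEN | 6 | gray | 6 | bob
After GROUP BY (1 rows):
parts.owner | sum_price
bob | 6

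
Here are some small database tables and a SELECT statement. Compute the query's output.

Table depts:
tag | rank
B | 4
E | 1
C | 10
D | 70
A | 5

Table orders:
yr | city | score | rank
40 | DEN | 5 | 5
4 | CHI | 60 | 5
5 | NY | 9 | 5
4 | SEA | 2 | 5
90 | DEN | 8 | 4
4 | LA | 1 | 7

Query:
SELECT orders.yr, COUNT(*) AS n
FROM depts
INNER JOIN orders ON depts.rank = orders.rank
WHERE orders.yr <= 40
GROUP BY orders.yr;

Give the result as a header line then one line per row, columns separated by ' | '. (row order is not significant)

== RESULT ==
orders.yr | n
40 | 1
4 | 2
5 | 1

Derivation:
After JOIN orders (5 rows):
depts.tag | depts.rank | orders.yr | orders.city | orders.score | orders.rank
B | 4 | 90 | DEN | 8 | 4
A | 5 | 40 | DEN | 5 | 5
A | 5 | 4 | CHI | 60 | 5
A | 5 | 5 | NY | 9 | 5
A | 5 | 4 | SEA | 2 | 5
After WHERE (4 rows):
depts.tag | depts.rank | orders.yr | orders.city | orders.score | orders.rank
A | 5 | 40 | DEN | 5 | 5
A | 5 | 4 | CHI | 60 | 5
A | 5 | 5 | NY | 9 | 5
A | 5 | 4 | SEA | 2 | 5
After GROUP BY (3 rows):
orders.yr | n
40 | 1
4 | 2
5 | 1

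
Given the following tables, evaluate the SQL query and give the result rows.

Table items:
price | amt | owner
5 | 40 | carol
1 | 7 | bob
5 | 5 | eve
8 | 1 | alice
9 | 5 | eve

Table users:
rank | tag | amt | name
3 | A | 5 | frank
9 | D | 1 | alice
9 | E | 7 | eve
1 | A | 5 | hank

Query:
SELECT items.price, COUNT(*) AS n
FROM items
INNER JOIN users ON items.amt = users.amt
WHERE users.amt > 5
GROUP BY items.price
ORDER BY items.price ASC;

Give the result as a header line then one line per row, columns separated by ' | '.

After JOIN users (6 rows):
items.price | items.amt | items.owner | users.rank | users.tag | users.amt | users.name
1 | 7 | bob | 9 | E | 7 | eve
5 | 5 | eve | 3 | A | 5 | frank
5 | 5 | eve | 1 | A | 5 | hank
8 | 1 | alice | 9 | D | 1 | alice
9 | 5 | eve | 3 | A | 5 | frank
9 | 5 | eve | 1 | A | 5 | hank
After WHERE (1 rows):
items.price | items.amt | items.owner | users.rank | users.tag | users.amt | users.name
1 | 7 | bob | 9 | E | 7 | eve
After GROUP BY (1 rows):
items.price | n
1 | 1
After ORDER BY (1 rows):
items.price | n
1 | 1

== RESULT ==
items.price | n
1 | 1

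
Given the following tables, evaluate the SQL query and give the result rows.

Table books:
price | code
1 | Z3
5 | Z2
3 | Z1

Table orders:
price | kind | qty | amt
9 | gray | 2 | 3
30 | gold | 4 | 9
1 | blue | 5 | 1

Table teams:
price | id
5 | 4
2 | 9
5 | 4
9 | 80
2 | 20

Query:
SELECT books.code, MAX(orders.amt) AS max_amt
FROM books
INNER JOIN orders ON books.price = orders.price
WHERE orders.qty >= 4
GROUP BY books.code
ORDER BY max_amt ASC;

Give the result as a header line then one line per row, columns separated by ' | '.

After JOIN orders (1 rows):
books.price | books.code | orders.price | orders.kind | orders.qty | orders.amt
1 | Z3 | 1 | blue | 5 | 1
After WHERE (1 rows):
books.price | books.code | orders.price | orders.kind | orders.qty | orders.amt
1 | Z3 | 1 | blue | 5 | 1
After GROUP BY (1 rows):
books.code | max_amt
Z3 | 1
After ORDER BY (1 rows):
books.code | max_amt
Z3 | 1

== RESULT ==
books.code | max_amt
Z3 | 1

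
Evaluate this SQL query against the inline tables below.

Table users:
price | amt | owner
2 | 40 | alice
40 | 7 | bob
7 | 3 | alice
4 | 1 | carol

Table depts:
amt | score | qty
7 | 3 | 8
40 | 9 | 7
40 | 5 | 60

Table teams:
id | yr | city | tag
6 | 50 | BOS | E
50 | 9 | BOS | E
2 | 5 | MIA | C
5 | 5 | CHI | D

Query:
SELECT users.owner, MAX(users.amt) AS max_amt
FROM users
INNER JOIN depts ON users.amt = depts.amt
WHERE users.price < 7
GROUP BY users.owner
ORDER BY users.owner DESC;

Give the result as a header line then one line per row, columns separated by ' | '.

After JOIN depts (3 rows):
users.price | users.amt | users.owner | depts.amt | depts.score | depts.qty
2 | 40 | alice | 40 | 9 | 7
2 | 40 | alice | 40 | 5 | 60
40 | 7 | bob | 7 | 3 | 8
After WHERE (2 rows):
users.price | users.amt | users.owner | depts.amt | depts.score | depts.qty
2 | 40 | alice | 40 | 9 | 7
2 | 40 | alice | 40 | 5 | 60
After GROUP BY (1 rows):
users.owner | max_amt
alice | 40
After ORDER BY (1 rows):
users.owner | max_amt
alice | 40

== RESULT ==
users.owner | max_amt
alice | 40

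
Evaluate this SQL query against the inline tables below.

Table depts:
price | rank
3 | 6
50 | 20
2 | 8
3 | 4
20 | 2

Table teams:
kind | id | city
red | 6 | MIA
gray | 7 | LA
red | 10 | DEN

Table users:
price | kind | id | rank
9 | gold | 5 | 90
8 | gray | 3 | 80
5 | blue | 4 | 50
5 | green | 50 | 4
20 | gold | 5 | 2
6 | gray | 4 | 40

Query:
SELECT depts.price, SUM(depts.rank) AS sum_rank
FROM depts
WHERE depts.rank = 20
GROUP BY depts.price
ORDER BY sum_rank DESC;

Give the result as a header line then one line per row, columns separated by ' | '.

== RESULT ==
depts.price | sum_rank
50 | 20

Derivation:
After WHERE (1 rows):
depts.price | depts.rank
50 | 20
After GROUP BY (1 rows):
depts.price | sum_rank
50 | 20
After ORDER BY (1 rows):
depts.price | sum_rank
50 | 20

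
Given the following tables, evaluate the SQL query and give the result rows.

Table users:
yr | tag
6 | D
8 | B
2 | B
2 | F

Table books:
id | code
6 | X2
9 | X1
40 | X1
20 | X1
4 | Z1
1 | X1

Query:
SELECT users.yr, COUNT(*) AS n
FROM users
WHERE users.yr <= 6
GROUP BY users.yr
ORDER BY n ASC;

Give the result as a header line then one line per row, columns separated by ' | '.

== RESULT ==
users.yr | n
6 | 1
2 | 2

Derivation:
After WHERE (3 rows):
users.yr | users.tag
6 | D
2 | B
2 | F
After GROUP BY (2 rows):
users.yr | n
6 | 1
2 | 2
After ORDER BY (2 rows):
users.yr | n
6 | 1
2 | 2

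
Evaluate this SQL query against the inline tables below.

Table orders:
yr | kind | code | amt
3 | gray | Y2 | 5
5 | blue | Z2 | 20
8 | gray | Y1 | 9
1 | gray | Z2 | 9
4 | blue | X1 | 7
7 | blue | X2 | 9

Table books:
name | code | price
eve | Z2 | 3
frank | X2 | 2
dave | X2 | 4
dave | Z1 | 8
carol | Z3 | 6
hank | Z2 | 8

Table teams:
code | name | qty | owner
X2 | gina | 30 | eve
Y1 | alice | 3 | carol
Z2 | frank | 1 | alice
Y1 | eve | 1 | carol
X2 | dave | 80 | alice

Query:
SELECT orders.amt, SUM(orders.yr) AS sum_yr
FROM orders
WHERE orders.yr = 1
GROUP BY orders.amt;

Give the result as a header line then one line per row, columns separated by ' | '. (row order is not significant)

== RESULT ==
orders.amt | sum_yr
9 | 1

Derivation:
After WHERE (1 rows):
orders.yr | orders.kind | orders.code | orders.amt
1 | gray | Z2 | 9
After GROUP BY (1 rows):
orders.amt | sum_yr
9 | 1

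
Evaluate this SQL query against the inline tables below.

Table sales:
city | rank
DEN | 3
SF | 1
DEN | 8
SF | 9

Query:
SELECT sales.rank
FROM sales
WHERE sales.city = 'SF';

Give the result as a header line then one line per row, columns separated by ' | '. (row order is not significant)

== RESULT ==
sales.rank
1
9

Derivation:
After WHERE (2 rows):
sales.city | sales.rank
SF | 1
SF | 9
After SELECT (2 rows):
sales.rank
1
9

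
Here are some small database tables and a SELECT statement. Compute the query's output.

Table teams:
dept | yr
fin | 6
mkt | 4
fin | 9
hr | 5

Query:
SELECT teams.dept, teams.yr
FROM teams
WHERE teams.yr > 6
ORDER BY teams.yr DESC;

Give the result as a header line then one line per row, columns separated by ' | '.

== RESULT ==
teams.dept | teams.yr
fin | 9

Derivation:
After WHERE (1 rows):
teams.dept | teams.yr
fin | 9
After SELECT (1 rows):
teams.dept | teams.yr
fin | 9
After ORDER BY (1 rows):
teams.dept | teams.yr
fin | 9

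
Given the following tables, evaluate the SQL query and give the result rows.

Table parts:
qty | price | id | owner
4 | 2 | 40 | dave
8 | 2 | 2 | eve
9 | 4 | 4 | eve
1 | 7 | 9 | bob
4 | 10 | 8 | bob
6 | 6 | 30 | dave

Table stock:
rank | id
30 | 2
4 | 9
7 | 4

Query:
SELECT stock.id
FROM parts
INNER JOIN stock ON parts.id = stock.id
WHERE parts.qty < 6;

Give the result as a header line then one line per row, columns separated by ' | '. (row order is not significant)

After JOIN stock (3 rows):
parts.qty | parts.price | parts.id | parts.owner | stock.rank | stock.id
8 | 2 | 2 | eve | 30 | 2
9 | 4 | 4 | eve | 7 | 4
1 | 7 | 9 | bob | 4 | 9
After WHERE (1 rows):
parts.qty | parts.price | parts.id | parts.owner | stock.rank | stock.id
1 | 7 | 9 | bob | 4 | 9
After SELECT (1 rows):
stock.id
9

== RESULT ==
stock.id
9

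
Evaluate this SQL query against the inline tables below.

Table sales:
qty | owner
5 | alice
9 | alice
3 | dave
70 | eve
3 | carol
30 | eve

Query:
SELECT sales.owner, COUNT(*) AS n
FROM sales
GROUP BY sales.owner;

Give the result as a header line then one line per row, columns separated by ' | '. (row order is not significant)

== RESULT ==
sales.owner | n
alice | 2
dave | 1
eve | 2
carol | 1

Derivation:
After GROUP BY (4 rows):
sales.owner | n
alice | 2
dave | 1
eve | 2
carol | 1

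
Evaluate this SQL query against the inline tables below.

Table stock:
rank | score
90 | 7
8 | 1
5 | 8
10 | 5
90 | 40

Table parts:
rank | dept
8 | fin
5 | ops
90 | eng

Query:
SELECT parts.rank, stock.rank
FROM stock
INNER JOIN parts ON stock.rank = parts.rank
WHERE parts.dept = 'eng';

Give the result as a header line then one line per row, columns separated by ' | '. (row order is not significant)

After JOIN parts (4 rows):
stock.rank | stock.score | parts.rank | parts.dept
90 | 7 | 90 | eng
8 | 1 | 8 | fin
5 | 8 | 5 | ops
90 | 40 | 90 | eng
After WHERE (2 rows):
stock.rank | stock.score | parts.rank | parts.dept
90 | 7 | 90 | eng
90 | 40 | 90 | eng
After SELECT (2 rows):
parts.rank | stock.rank
90 | 90
90 | 90

== RESULT ==
parts.rank | stock.rank
90 | 90
90 | 90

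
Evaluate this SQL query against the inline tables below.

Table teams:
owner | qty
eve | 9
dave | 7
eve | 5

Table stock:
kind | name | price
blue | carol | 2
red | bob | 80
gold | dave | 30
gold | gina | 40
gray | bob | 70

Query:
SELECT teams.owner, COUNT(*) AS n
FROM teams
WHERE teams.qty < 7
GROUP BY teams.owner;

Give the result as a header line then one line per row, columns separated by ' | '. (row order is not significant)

After WHERE (1 rows):
teams.owner | teams.qty
eve | 5
After GROUP BY (1 rows):
teams.owner | n
eve | 1

== RESULT ==
teams.owner | n
eve | 1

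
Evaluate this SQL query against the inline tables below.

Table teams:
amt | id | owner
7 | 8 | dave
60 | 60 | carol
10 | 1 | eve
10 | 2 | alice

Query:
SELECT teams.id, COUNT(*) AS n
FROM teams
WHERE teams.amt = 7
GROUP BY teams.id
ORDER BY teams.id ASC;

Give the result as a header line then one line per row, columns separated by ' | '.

== RESULT ==
teams.id | n
8 | 1

Derivation:
After WHERE (1 rows):
teams.amt | teams.id | teams.owner
7 | 8 | dave
After GROUP BY (1 rows):
teams.id | n
8 | 1
After ORDER BY (1 rows):
teams.id | n
8 | 1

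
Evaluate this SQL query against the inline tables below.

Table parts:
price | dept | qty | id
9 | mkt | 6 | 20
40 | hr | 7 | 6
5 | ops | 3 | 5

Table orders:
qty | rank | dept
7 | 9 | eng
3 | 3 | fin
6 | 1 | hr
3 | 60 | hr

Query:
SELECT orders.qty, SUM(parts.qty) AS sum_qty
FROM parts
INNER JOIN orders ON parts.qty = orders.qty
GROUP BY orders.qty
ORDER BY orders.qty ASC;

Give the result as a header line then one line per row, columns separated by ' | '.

== RESULT ==
orders.qty | sum_qty
3 | 6
6 | 6
7 | 7

Derivation:
After JOIN orders (4 rows):
parts.price | parts.dept | parts.qty | parts.id | orders.qty | orders.rank | orders.dept
9 | mkt | 6 | 20 | 6 | 1 | hr
40 | hr | 7 | 6 | 7 | 9 | eng
5 | ops | 3 | 5 | 3 | 3 | fin
5 | ops | 3 | 5 | 3 | 60 | hr
After GROUP BY (3 rows):
orders.qty | sum_qty
6 | 6
7 | 7
3 | 6
After ORDER BY (3 rows):
orders.qty | sum_qty
3 | 6
6 | 6
7 | 7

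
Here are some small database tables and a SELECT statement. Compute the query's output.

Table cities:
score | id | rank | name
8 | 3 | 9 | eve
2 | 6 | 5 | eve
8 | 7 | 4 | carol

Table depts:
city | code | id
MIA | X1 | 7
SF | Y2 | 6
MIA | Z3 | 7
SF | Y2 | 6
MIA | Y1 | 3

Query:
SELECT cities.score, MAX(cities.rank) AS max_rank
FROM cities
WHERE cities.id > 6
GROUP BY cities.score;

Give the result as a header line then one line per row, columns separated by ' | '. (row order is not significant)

== RESULT ==
cities.score | max_rank
8 | 4

Derivation:
After WHERE (1 rows):
cities.score | cities.id | cities.rank | cities.name
8 | 7 | 4 | carol
After GROUP BY (1 rows):
cities.score | max_rank
8 | 4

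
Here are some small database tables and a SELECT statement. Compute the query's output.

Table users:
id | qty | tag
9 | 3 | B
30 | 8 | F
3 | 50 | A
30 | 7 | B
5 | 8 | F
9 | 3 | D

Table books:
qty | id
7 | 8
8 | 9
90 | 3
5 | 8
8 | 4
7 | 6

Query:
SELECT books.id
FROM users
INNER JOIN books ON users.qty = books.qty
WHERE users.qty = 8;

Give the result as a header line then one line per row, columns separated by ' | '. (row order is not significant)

== RESULT ==
books.id
9
4
9
4

Derivation:
After JOIN books (6 rows):
users.id | users.qty | users.tag | books.qty | books.id
30 | 8 | F | 8 | 9
30 | 8 | F | 8 | 4
30 | 7 | B | 7 | 8
30 | 7 | B | 7 | 6
5 | 8 | F | 8 | 9
5 | 8 | F | 8 | 4
After WHERE (4 rows):
users.id | users.qty | users.tag | books.qty | books.id
30 | 8 | F | 8 | 9
30 | 8 | F | 8 | 4
5 | 8 | F | 8 | 9
5 | 8 | F | 8 | 4
After SELECT (4 rows):
books.id
9
4
9
4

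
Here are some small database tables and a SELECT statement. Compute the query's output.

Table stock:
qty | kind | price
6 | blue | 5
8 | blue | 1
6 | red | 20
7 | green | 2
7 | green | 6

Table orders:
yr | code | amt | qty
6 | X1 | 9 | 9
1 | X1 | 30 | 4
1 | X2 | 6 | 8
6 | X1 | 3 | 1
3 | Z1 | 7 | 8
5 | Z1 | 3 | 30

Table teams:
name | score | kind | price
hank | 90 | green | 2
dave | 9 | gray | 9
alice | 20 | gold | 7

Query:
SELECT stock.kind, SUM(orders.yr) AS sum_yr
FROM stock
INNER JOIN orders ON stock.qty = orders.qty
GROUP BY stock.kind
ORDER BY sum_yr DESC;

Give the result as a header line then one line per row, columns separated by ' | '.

== RESULT ==
stock.kind | sum_yr
blue | 4

Derivation:
After JOIN orders (2 rows):
stock.qty | stock.kind | stock.price | orders.yr | orders.code | orders.amt | orders.qty
8 | blue | 1 | 1 | X2 | 6 | 8
8 | blue | 1 | 3 | Z1 | 7 | 8
After GROUP BY (1 rows):
stock.kind | sum_yr
blue | 4
After ORDER BY (1 rows):
stock.kind | sum_yr
blue | 4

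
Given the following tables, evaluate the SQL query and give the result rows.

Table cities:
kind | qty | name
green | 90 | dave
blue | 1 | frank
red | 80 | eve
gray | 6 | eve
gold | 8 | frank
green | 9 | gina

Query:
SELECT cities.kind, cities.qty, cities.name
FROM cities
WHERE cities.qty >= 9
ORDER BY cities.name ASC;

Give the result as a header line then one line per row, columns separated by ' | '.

After WHERE (3 rows):
cities.kind | cities.qty | cities.name
green | 90 | dave
red | 80 | eve
green | 9 | gina
After SELECT (3 rows):
cities.kind | cities.qty | cities.name
green | 90 | dave
red | 80 | eve
green | 9 | gina
After ORDER BY (3 rows):
cities.kind | cities.qty | cities.name
green | 90 | dave
red | 80 | eve
green | 9 | gina

== RESULT ==
cities.kind | cities.qty | cities.name
green | 90 | dave
red | 80 | eve
green | 9 | gina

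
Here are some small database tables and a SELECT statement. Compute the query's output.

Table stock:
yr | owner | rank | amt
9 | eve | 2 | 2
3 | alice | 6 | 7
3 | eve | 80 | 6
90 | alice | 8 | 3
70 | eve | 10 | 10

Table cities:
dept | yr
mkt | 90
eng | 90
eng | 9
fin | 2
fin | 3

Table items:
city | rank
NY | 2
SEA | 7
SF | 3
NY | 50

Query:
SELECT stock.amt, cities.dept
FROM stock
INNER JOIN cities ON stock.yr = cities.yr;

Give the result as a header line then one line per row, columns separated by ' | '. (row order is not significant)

After JOIN cities (5 rows):
stock.yr | stock.owner | stock.rank | stock.amt | cities.dept | cities.yr
9 | eve | 2 | 2 | eng | 9
3 | alice | 6 | 7 | fin | 3
3 | eve | 80 | 6 | fin | 3
90 | alice | 8 | 3 | mkt | 90
90 | alice | 8 | 3 | eng | 90
After SELECT (5 rows):
stock.amt | cities.dept
2 | eng
7 | fin
6 | fin
3 | mkt
3 | eng

== RESULT ==
stock.amt | cities.dept
2 | eng
7 | fin
6 | fin
3 | mkt
3 | eng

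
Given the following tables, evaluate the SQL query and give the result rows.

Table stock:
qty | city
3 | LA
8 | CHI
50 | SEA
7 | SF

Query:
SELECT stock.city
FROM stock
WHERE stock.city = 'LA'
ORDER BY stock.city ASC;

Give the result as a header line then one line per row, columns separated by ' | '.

== RESULT ==
stock.city
LA

Derivation:
After WHERE (1 rows):
stock.qty | stock.city
3 | LA
After SELECT (1 rows):
stock.city
LA
After ORDER BY (1 rows):
stock.city
LA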